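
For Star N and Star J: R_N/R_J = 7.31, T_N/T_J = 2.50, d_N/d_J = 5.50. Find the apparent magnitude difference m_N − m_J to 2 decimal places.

L_N/L_J = (7.31)²(2.50)⁴ = 2087.
F_N/F_J = (L_N/L_J)/(d_N/d_J)² = 2087/30.25 = 69.00.
m_N − m_J = −2.5 log₁₀(69.00) = -4.60.

-4.60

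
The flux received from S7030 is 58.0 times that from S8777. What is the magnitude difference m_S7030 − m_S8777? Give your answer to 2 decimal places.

m_S7030 − m_S8777 = −2.5 log₁₀(F_S7030/F_S8777) = −2.5 log₁₀(58.0) = −2.5 × (1.763) = -4.409.

-4.41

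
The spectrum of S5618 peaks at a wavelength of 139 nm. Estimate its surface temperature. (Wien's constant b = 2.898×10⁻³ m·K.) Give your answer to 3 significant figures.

2.08×10^4 K

T = b/λ_max = 2.898×10⁻³ / (139×10⁻⁹) = 2.085×10^4 K.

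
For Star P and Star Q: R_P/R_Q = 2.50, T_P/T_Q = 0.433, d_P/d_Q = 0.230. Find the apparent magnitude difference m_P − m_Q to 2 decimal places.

-1.55

L_P/L_Q = (2.50)²(0.433)⁴ = 0.2197.
F_P/F_Q = (L_P/L_Q)/(d_P/d_Q)² = 0.2197/0.05290 = 4.153.
m_P − m_Q = −2.5 log₁₀(4.153) = -1.55.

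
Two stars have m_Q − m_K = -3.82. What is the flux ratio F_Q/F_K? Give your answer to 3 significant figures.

F_Q/F_K = 10^(−(m_Q − m_K)/2.5) = 10^(3.82/2.5) = 10^1.528 = 33.73.

33.7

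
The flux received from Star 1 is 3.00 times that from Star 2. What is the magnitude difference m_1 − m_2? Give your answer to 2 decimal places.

-1.19

m_1 − m_2 = −2.5 log₁₀(F_1/F_2) = −2.5 log₁₀(3.00) = −2.5 × (0.477) = -1.193.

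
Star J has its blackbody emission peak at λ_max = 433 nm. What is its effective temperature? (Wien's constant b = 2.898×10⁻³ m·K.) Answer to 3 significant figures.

6.69×10^3 K

T = b/λ_max = 2.898×10⁻³ / (433×10⁻⁹) = 6693 K.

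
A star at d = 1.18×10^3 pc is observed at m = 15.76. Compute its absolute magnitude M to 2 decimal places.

M = m − 5 log₁₀(d/10 pc) = 15.76 − 5 log₁₀(1.18×10^3/10)
  = 15.76 − 5 × 2.072 = 15.76 − 10.36 = 5.40.

5.40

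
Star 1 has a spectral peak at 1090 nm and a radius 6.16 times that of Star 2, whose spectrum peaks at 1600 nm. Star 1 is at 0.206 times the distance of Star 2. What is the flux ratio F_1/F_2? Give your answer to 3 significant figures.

4.15×10^3

Wien's law: T_1/T_2 = λ_2/λ_1 = 1600/1090 = 1.468.
L_1/L_2 = (R_1/R_2)²(T_1/T_2)⁴ = (6.16)²(1.468)⁴ = 176.2.
F_1/F_2 = (L_1/L_2)/(d_1/d_2)² = 176.2/(0.206)² = 4151.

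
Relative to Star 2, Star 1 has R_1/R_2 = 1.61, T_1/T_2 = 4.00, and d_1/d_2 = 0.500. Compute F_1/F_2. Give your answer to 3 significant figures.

2.65×10^3

L_1/L_2 = (R_1/R_2)²(T_1/T_2)⁴ = (1.61)² × (4.00)⁴ = 663.6.
F_1/F_2 = (L_1/L_2)/(d_1/d_2)² = 663.6 / (0.500)² = 2654.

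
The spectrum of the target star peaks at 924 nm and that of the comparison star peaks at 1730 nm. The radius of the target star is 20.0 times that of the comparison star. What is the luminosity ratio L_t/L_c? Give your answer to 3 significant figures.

4.92×10^3

Wien's law gives T ∝ 1/λ_max, so T_t/T_c = λ_c/λ_t = 1730/924 = 1.872.
Then L ∝ R²T⁴ gives L_t/L_c = (20.0)² × (1.872)⁴ = 400.0 × 12.29 = 4915.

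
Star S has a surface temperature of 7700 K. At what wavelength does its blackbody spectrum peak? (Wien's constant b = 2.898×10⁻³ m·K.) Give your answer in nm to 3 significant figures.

376 nm

λ_max = b/T = 2.898×10⁻³ / 7700 = 3.76×10^-7 m = 376.4 nm.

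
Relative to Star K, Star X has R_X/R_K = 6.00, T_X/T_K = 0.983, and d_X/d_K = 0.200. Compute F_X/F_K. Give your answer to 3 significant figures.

840

L_X/L_K = (R_X/R_K)²(T_X/T_K)⁴ = (6.00)² × (0.983)⁴ = 33.61.
F_X/F_K = (L_X/L_K)/(d_X/d_K)² = 33.61 / (0.200)² = 840.3.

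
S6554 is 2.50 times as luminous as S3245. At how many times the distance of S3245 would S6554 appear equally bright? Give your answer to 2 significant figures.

Equal flux requires L_S6554/d_S6554² = L_S3245/d_S3245², so d_S6554/d_S3245 = √(L_S6554/L_S3245)
= √(2.50) = 1.581.

1.6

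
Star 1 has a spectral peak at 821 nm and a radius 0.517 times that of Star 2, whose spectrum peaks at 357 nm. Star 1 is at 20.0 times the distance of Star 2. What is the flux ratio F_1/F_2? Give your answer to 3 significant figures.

2.39×10^-5

Wien's law: T_1/T_2 = λ_2/λ_1 = 357/821 = 0.4348.
L_1/L_2 = (R_1/R_2)²(T_1/T_2)⁴ = (0.517)²(0.4348)⁴ = 0.009556.
F_1/F_2 = (L_1/L_2)/(d_1/d_2)² = 0.009556/(20.0)² = 2.389×10^-5.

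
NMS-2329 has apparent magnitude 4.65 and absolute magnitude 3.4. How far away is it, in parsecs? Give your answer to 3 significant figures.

17.8 pc

m − M = 5 log₁₀(d/10 pc)
4.65 − (3.4) = 1.25 = 5 log₁₀(d/10)
d = 10 × 10^(1.25/5) = 10 × 10^0.250 = 17.78 pc.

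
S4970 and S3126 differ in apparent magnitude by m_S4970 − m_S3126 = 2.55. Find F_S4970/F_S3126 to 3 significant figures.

0.0955

F_S4970/F_S3126 = 10^(−(m_S4970 − m_S3126)/2.5) = 10^(-2.55/2.5) = 10^-1.020 = 0.09550.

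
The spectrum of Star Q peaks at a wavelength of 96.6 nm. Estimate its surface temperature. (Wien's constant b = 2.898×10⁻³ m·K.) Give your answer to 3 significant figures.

3.00×10^4 K

T = b/λ_max = 2.898×10⁻³ / (96.6×10⁻⁹) = 3.000×10^4 K.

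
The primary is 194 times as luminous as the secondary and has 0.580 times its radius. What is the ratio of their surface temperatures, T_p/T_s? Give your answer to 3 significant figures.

L ∝ R²T⁴ gives T ∝ (L/R²)^(1/4), so
T_p/T_s = (194 / 0.580²)^(1/4) = (576.7)^(1/4) = 4.900.

4.90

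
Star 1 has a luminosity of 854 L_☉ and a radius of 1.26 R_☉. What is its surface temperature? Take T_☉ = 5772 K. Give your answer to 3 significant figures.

2.78×10^4 K

T/T_☉ = (L/L_☉)^(1/4) / (R/R_☉)^(1/2)
T = 5772 × (854)^(1/4) / √(1.26) = 5772 × 5.406 / 1.122 = 2.780×10^4 K.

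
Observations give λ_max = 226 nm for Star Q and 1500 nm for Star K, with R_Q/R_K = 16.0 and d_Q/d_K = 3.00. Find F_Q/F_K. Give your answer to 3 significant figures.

5.52×10^4

Wien's law: T_Q/T_K = λ_K/λ_Q = 1500/226 = 6.637.
L_Q/L_K = (R_Q/R_K)²(T_Q/T_K)⁴ = (16.0)²(6.637)⁴ = 4.968×10^5.
F_Q/F_K = (L_Q/L_K)/(d_Q/d_K)² = 4.968×10^5/(3.00)² = 5.520×10^4.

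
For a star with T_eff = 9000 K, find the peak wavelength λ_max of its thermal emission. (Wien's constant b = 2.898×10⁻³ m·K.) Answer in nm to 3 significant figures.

λ_max = b/T = 2.898×10⁻³ / 9000 = 3.22×10^-7 m = 322.0 nm.

322 nm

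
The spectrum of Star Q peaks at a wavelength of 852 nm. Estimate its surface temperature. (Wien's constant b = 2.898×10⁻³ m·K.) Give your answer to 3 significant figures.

3.40×10^3 K

T = b/λ_max = 2.898×10⁻³ / (852×10⁻⁹) = 3401 K.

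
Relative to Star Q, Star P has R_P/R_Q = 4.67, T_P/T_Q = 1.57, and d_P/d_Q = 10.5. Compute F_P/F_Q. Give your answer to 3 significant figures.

L_P/L_Q = (R_P/R_Q)²(T_P/T_Q)⁴ = (4.67)² × (1.57)⁴ = 132.5.
F_P/F_Q = (L_P/L_Q)/(d_P/d_Q)² = 132.5 / (10.5)² = 1.202.

1.20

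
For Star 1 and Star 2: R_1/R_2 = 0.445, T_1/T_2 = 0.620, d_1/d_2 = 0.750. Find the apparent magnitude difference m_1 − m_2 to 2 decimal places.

3.21

L_1/L_2 = (0.445)²(0.620)⁴ = 0.02926.
F_1/F_2 = (L_1/L_2)/(d_1/d_2)² = 0.02926/0.5625 = 0.05202.
m_1 − m_2 = −2.5 log₁₀(0.05202) = 3.21.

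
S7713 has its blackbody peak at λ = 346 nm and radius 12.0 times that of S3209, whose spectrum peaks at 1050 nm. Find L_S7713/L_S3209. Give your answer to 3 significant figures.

Wien's law gives T ∝ 1/λ_max, so T_S7713/T_S3209 = λ_S3209/λ_S7713 = 1050/346 = 3.035.
Then L ∝ R²T⁴ gives L_S7713/L_S3209 = (12.0)² × (3.035)⁴ = 144.0 × 84.81 = 1.221×10^4.

1.22×10^4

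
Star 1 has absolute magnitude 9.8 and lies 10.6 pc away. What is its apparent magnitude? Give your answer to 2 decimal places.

9.93

m = M + 5 log₁₀(d/10 pc) = 9.8 + 5 log₁₀(10.6/10)
  = 9.8 + 5 × 0.025 = 9.8 + 0.13 = 9.93.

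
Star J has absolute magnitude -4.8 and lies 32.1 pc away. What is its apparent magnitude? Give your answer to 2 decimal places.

m = M + 5 log₁₀(d/10 pc) = -4.8 + 5 log₁₀(32.1/10)
  = -4.8 + 5 × 0.507 = -4.8 + 2.53 = -2.27.

-2.27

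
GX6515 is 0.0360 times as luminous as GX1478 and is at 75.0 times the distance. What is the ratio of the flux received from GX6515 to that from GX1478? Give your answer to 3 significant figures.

F = L/(4πd²), so F_GX6515/F_GX1478 = (L_GX6515/L_GX1478) / (d_GX6515/d_GX1478)²
= 0.0360 / (75.0)² = 0.0360 / 5625 = 6.400×10^-6.

6.40×10^-6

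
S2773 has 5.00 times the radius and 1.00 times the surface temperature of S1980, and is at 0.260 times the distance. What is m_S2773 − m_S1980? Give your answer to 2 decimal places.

-6.42

L_S2773/L_S1980 = (5.00)²(1.00)⁴ = 25.00.
F_S2773/F_S1980 = (L_S2773/L_S1980)/(d_S2773/d_S1980)² = 25.00/0.06760 = 369.8.
m_S2773 − m_S1980 = −2.5 log₁₀(369.8) = -6.42.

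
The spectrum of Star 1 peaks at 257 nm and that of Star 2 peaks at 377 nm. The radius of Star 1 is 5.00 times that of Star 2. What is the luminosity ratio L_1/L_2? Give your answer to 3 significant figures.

Wien's law gives T ∝ 1/λ_max, so T_1/T_2 = λ_2/λ_1 = 377/257 = 1.467.
Then L ∝ R²T⁴ gives L_1/L_2 = (5.00)² × (1.467)⁴ = 25.00 × 4.631 = 115.8.

116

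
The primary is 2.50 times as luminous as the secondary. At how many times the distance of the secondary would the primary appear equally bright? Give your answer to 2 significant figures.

Equal flux requires L_p/d_p² = L_s/d_s², so d_p/d_s = √(L_p/L_s)
= √(2.50) = 1.581.

1.6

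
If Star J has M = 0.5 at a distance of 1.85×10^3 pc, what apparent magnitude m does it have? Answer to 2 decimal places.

m = M + 5 log₁₀(d/10 pc) = 0.5 + 5 log₁₀(1.85×10^3/10)
  = 0.5 + 5 × 2.267 = 0.5 + 11.34 = 11.84.

11.84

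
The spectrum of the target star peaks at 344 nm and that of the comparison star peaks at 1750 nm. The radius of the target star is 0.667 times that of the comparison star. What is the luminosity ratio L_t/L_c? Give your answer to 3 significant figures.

Wien's law gives T ∝ 1/λ_max, so T_t/T_c = λ_c/λ_t = 1750/344 = 5.087.
Then L ∝ R²T⁴ gives L_t/L_c = (0.667)² × (5.087)⁴ = 0.4449 × 669.8 = 298.0.

298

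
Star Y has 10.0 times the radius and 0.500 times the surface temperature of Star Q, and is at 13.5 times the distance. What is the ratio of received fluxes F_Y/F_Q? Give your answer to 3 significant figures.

L_Y/L_Q = (R_Y/R_Q)²(T_Y/T_Q)⁴ = (10.0)² × (0.500)⁴ = 6.250.
F_Y/F_Q = (L_Y/L_Q)/(d_Y/d_Q)² = 6.250 / (13.5)² = 0.03429.

0.0343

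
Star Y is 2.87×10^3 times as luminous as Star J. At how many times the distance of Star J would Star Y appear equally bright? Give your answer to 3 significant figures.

53.6

Equal flux requires L_Y/d_Y² = L_J/d_J², so d_Y/d_J = √(L_Y/L_J)
= √(2.87×10^3) = 53.57.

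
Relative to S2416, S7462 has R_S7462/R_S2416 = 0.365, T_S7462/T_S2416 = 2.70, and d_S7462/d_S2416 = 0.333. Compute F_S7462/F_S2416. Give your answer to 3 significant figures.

63.8

L_S7462/L_S2416 = (R_S7462/R_S2416)²(T_S7462/T_S2416)⁴ = (0.365)² × (2.70)⁴ = 7.080.
F_S7462/F_S2416 = (L_S7462/L_S2416)/(d_S7462/d_S2416)² = 7.080 / (0.333)² = 63.85.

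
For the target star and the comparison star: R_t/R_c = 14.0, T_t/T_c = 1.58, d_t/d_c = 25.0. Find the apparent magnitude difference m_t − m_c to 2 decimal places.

-0.73

L_t/L_c = (14.0)²(1.58)⁴ = 1221.
F_t/F_c = (L_t/L_c)/(d_t/d_c)² = 1221/625.0 = 1.954.
m_t − m_c = −2.5 log₁₀(1.954) = -0.73.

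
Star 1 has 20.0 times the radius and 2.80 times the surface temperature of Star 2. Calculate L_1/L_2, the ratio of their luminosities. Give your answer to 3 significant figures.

2.46×10^4

From the Stefan–Boltzmann law, L ∝ R²T⁴, so
L_1/L_2 = (R_1/R_2)² (T_1/T_2)⁴ = (20.0)² × (2.80)⁴ = 400.0 × 61.47 = 2.459×10^4.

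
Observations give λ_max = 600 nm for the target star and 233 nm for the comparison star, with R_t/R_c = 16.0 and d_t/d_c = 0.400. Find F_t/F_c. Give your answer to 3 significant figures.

36.4

Wien's law: T_t/T_c = λ_c/λ_t = 233/600 = 0.3883.
L_t/L_c = (R_t/R_c)²(T_t/T_c)⁴ = (16.0)²(0.3883)⁴ = 5.822.
F_t/F_c = (L_t/L_c)/(d_t/d_c)² = 5.822/(0.400)² = 36.39.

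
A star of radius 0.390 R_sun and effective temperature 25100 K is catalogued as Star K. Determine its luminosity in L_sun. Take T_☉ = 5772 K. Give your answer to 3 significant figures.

54.4 L_sun

L/L_☉ = (R/R_☉)² (T/T_☉)⁴ = (0.390)² × (25100/5772)⁴
       = 0.1521 × (4.349)⁴ = 0.1521 × 357.6 = 54.39.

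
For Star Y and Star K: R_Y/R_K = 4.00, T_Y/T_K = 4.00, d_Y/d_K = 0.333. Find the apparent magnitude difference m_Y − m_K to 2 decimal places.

L_Y/L_K = (4.00)²(4.00)⁴ = 4096.
F_Y/F_K = (L_Y/L_K)/(d_Y/d_K)² = 4096/0.1109 = 3.694×10^4.
m_Y − m_K = −2.5 log₁₀(3.694×10^4) = -11.42.

-11.42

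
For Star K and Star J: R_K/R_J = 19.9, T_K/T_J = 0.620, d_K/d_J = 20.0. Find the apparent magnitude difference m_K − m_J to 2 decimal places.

2.09

L_K/L_J = (19.9)²(0.620)⁴ = 58.52.
F_K/F_J = (L_K/L_J)/(d_K/d_J)² = 58.52/400.0 = 0.1463.
m_K − m_J = −2.5 log₁₀(0.1463) = 2.09.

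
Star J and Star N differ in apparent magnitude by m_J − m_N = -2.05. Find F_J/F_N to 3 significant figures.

6.61

F_J/F_N = 10^(−(m_J − m_N)/2.5) = 10^(2.05/2.5) = 10^0.820 = 6.607.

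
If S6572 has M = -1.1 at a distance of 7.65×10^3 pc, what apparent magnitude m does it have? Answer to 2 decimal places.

m = M + 5 log₁₀(d/10 pc) = -1.1 + 5 log₁₀(7.65×10^3/10)
  = -1.1 + 5 × 2.884 = -1.1 + 14.42 = 13.32.

13.32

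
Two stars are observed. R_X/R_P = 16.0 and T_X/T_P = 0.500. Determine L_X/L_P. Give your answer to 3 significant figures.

16.0

From the Stefan–Boltzmann law, L ∝ R²T⁴, so
L_X/L_P = (R_X/R_P)² (T_X/T_P)⁴ = (16.0)² × (0.500)⁴ = 256.0 × 0.06250 = 16.00.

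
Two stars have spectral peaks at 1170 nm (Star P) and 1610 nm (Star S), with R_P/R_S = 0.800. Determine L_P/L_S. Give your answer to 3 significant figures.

2.29

Wien's law gives T ∝ 1/λ_max, so T_P/T_S = λ_S/λ_P = 1610/1170 = 1.376.
Then L ∝ R²T⁴ gives L_P/L_S = (0.800)² × (1.376)⁴ = 0.6400 × 3.586 = 2.295.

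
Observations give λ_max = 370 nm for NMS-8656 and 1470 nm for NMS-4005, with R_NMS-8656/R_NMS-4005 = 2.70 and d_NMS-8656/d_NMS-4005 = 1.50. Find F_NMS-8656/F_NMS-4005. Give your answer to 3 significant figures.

Wien's law: T_NMS-8656/T_NMS-4005 = λ_NMS-4005/λ_NMS-8656 = 1470/370 = 3.973.
L_NMS-8656/L_NMS-4005 = (R_NMS-8656/R_NMS-4005)²(T_NMS-8656/T_NMS-4005)⁴ = (2.70)²(3.973)⁴ = 1816.
F_NMS-8656/F_NMS-4005 = (L_NMS-8656/L_NMS-4005)/(d_NMS-8656/d_NMS-4005)² = 1816/(1.50)² = 807.2.

807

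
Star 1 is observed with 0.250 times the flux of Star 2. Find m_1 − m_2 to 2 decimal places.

m_1 − m_2 = −2.5 log₁₀(F_1/F_2) = −2.5 log₁₀(0.250) = −2.5 × (-0.602) = 1.505.

1.51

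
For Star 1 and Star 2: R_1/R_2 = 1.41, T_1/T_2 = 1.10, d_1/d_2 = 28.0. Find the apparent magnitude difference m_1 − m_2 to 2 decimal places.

6.08

L_1/L_2 = (1.41)²(1.10)⁴ = 2.911.
F_1/F_2 = (L_1/L_2)/(d_1/d_2)² = 2.911/784.0 = 0.003713.
m_1 − m_2 = −2.5 log₁₀(0.003713) = 6.08.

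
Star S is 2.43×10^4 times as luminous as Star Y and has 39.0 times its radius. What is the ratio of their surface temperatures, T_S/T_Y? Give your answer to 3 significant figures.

L ∝ R²T⁴ gives T ∝ (L/R²)^(1/4), so
T_S/T_Y = (2.43×10^4 / 39.0²)^(1/4) = (15.98)^(1/4) = 1.999.

2.00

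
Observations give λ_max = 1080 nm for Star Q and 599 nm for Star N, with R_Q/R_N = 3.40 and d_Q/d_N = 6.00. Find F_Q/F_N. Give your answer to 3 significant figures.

0.0304

Wien's law: T_Q/T_N = λ_N/λ_Q = 599/1080 = 0.5546.
L_Q/L_N = (R_Q/R_N)²(T_Q/T_N)⁴ = (3.40)²(0.5546)⁴ = 1.094.
F_Q/F_N = (L_Q/L_N)/(d_Q/d_N)² = 1.094/(6.00)² = 0.03039.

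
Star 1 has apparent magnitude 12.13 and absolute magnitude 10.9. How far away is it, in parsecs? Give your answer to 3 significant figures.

m − M = 5 log₁₀(d/10 pc)
12.13 − (10.9) = 1.23 = 5 log₁₀(d/10)
d = 10 × 10^(1.23/5) = 10 × 10^0.246 = 17.62 pc.

17.6 pc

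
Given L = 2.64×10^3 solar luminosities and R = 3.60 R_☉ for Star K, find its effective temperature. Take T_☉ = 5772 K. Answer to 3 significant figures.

2.18×10^4 K

T/T_☉ = (L/L_☉)^(1/4) / (R/R_☉)^(1/2)
T = 5772 × (2.64×10^3)^(1/4) / √(3.60) = 5772 × 7.168 / 1.897 = 2.181×10^4 K.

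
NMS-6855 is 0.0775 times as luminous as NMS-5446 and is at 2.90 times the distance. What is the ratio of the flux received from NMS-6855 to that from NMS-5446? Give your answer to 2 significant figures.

F = L/(4πd²), so F_NMS-6855/F_NMS-5446 = (L_NMS-6855/L_NMS-5446) / (d_NMS-6855/d_NMS-5446)²
= 0.0775 / (2.90)² = 0.0775 / 8.410 = 0.009215.

0.0092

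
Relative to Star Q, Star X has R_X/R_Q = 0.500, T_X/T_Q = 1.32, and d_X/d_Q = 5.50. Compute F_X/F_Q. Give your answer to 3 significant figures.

0.0251

L_X/L_Q = (R_X/R_Q)²(T_X/T_Q)⁴ = (0.500)² × (1.32)⁴ = 0.7590.
F_X/F_Q = (L_X/L_Q)/(d_X/d_Q)² = 0.7590 / (5.50)² = 0.02509.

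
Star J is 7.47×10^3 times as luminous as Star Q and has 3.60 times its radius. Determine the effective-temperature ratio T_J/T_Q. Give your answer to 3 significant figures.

L ∝ R²T⁴ gives T ∝ (L/R²)^(1/4), so
T_J/T_Q = (7.47×10^3 / 3.60²)^(1/4) = (576.4)^(1/4) = 4.900.

4.90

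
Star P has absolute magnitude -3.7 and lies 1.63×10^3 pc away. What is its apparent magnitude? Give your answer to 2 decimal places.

m = M + 5 log₁₀(d/10 pc) = -3.7 + 5 log₁₀(1.63×10^3/10)
  = -3.7 + 5 × 2.212 = -3.7 + 11.06 = 7.36.

7.36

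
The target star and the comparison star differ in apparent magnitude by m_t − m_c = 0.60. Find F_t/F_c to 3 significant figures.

0.575

F_t/F_c = 10^(−(m_t − m_c)/2.5) = 10^(-0.60/2.5) = 10^-0.240 = 0.5754.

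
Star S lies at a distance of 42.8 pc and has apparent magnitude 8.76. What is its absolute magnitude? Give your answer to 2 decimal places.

M = m − 5 log₁₀(d/10 pc) = 8.76 − 5 log₁₀(42.8/10)
  = 8.76 − 5 × 0.631 = 8.76 − 3.16 = 5.60.

5.60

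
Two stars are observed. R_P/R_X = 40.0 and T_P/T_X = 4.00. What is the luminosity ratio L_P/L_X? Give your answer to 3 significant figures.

4.10×10^5

From the Stefan–Boltzmann law, L ∝ R²T⁴, so
L_P/L_X = (R_P/R_X)² (T_P/T_X)⁴ = (40.0)² × (4.00)⁴ = 1600 × 256.0 = 4.096×10^5.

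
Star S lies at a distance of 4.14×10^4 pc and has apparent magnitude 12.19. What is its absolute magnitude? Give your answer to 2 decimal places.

-5.90

M = m − 5 log₁₀(d/10 pc) = 12.19 − 5 log₁₀(4.14×10^4/10)
  = 12.19 − 5 × 3.617 = 12.19 − 18.09 = -5.90.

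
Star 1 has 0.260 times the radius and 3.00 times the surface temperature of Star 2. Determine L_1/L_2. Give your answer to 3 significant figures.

5.48

From the Stefan–Boltzmann law, L ∝ R²T⁴, so
L_1/L_2 = (R_1/R_2)² (T_1/T_2)⁴ = (0.260)² × (3.00)⁴ = 0.06760 × 81.00 = 5.476.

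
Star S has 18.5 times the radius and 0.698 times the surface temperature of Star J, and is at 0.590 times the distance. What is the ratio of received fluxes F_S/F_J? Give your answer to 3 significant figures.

L_S/L_J = (R_S/R_J)²(T_S/T_J)⁴ = (18.5)² × (0.698)⁴ = 81.24.
F_S/F_J = (L_S/L_J)/(d_S/d_J)² = 81.24 / (0.590)² = 233.4.

233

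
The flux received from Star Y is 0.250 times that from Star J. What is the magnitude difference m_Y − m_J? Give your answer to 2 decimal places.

1.51

m_Y − m_J = −2.5 log₁₀(F_Y/F_J) = −2.5 log₁₀(0.250) = −2.5 × (-0.602) = 1.505.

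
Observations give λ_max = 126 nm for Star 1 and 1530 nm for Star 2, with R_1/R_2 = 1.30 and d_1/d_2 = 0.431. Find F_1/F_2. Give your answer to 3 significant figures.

1.98×10^5

Wien's law: T_1/T_2 = λ_2/λ_1 = 1530/126 = 12.14.
L_1/L_2 = (R_1/R_2)²(T_1/T_2)⁴ = (1.30)²(12.14)⁴ = 3.674×10^4.
F_1/F_2 = (L_1/L_2)/(d_1/d_2)² = 3.674×10^4/(0.431)² = 1.978×10^5.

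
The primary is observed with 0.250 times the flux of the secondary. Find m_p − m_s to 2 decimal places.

1.51

m_p − m_s = −2.5 log₁₀(F_p/F_s) = −2.5 log₁₀(0.250) = −2.5 × (-0.602) = 1.505.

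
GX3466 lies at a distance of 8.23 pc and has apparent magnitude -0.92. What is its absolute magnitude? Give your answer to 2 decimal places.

-0.50

M = m − 5 log₁₀(d/10 pc) = -0.92 − 5 log₁₀(8.23/10)
  = -0.92 − 5 × -0.085 = -0.92 − -0.42 = -0.50.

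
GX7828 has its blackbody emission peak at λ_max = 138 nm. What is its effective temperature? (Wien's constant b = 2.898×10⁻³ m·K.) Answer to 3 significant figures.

2.10×10^4 K

T = b/λ_max = 2.898×10⁻³ / (138×10⁻⁹) = 2.100×10^4 K.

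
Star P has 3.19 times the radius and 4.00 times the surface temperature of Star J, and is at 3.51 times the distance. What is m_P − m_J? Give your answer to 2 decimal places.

L_P/L_J = (3.19)²(4.00)⁴ = 2605.
F_P/F_J = (L_P/L_J)/(d_P/d_J)² = 2605/12.32 = 211.4.
m_P − m_J = −2.5 log₁₀(211.4) = -5.81.

-5.81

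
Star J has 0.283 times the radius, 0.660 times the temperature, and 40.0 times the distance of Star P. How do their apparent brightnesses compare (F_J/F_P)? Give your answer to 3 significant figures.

9.50×10^-6

L_J/L_P = (R_J/R_P)²(T_J/T_P)⁴ = (0.283)² × (0.660)⁴ = 0.01520.
F_J/F_P = (L_J/L_P)/(d_J/d_P)² = 0.01520 / (40.0)² = 9.498×10^-6.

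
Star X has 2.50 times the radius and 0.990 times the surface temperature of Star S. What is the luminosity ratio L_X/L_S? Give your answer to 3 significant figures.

6.00

From the Stefan–Boltzmann law, L ∝ R²T⁴, so
L_X/L_S = (R_X/R_S)² (T_X/T_S)⁴ = (2.50)² × (0.990)⁴ = 6.250 × 0.9606 = 6.004.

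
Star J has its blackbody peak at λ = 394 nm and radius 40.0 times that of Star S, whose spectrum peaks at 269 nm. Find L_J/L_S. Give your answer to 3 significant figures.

348

Wien's law gives T ∝ 1/λ_max, so T_J/T_S = λ_S/λ_J = 269/394 = 0.6827.
Then L ∝ R²T⁴ gives L_J/L_S = (40.0)² × (0.6827)⁴ = 1600 × 0.2173 = 347.7.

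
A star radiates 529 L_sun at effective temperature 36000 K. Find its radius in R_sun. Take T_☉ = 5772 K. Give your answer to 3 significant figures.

R/R_☉ = √(L/L_☉) / (T/T_☉)² = √(529) / (6.237)²
       = 23.00 / 38.90 = 0.5913.

0.591 R_sun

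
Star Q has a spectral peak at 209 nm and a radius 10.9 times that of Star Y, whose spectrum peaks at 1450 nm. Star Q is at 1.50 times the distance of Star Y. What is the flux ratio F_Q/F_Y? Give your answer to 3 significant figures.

Wien's law: T_Q/T_Y = λ_Y/λ_Q = 1450/209 = 6.938.
L_Q/L_Y = (R_Q/R_Y)²(T_Q/T_Y)⁴ = (10.9)²(6.938)⁴ = 2.753×10^5.
F_Q/F_Y = (L_Q/L_Y)/(d_Q/d_Y)² = 2.753×10^5/(1.50)² = 1.223×10^5.

1.22×10^5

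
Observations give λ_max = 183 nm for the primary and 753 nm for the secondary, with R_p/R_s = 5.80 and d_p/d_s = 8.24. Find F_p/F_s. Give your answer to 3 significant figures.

Wien's law: T_p/T_s = λ_s/λ_p = 753/183 = 4.115.
L_p/L_s = (R_p/R_s)²(T_p/T_s)⁴ = (5.80)²(4.115)⁴ = 9643.
F_p/F_s = (L_p/L_s)/(d_p/d_s)² = 9643/(8.24)² = 142.0.

142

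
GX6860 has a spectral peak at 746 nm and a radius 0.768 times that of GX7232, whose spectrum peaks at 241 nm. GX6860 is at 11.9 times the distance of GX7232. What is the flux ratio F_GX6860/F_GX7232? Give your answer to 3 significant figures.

Wien's law: T_GX6860/T_GX7232 = λ_GX7232/λ_GX6860 = 241/746 = 0.3231.
L_GX6860/L_GX7232 = (R_GX6860/R_GX7232)²(T_GX6860/T_GX7232)⁴ = (0.768)²(0.3231)⁴ = 0.006424.
F_GX6860/F_GX7232 = (L_GX6860/L_GX7232)/(d_GX6860/d_GX7232)² = 0.006424/(11.9)² = 4.537×10^-5.

4.54×10^-5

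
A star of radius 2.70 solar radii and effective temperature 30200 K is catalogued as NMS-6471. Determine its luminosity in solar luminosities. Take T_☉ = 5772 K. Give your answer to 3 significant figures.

5.46×10^3 solar luminosities

L/L_☉ = (R/R_☉)² (T/T_☉)⁴ = (2.70)² × (30200/5772)⁴
       = 7.290 × (5.232)⁴ = 7.290 × 749.4 = 5463.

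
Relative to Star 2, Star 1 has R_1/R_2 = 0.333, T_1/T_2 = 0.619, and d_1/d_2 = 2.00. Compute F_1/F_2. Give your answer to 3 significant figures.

L_1/L_2 = (R_1/R_2)²(T_1/T_2)⁴ = (0.333)² × (0.619)⁴ = 0.01628.
F_1/F_2 = (L_1/L_2)/(d_1/d_2)² = 0.01628 / (2.00)² = 0.004070.

0.00407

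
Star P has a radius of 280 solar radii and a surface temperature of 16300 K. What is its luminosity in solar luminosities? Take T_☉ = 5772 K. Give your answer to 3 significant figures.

L/L_☉ = (R/R_☉)² (T/T_☉)⁴ = (280)² × (16300/5772)⁴
       = 7.840×10^4 × (2.824)⁴ = 7.840×10^4 × 63.60 = 4.986×10^6.

4.99×10^6 solar luminosities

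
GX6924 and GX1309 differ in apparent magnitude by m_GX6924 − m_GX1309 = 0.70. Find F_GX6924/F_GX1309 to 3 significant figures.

F_GX6924/F_GX1309 = 10^(−(m_GX6924 − m_GX1309)/2.5) = 10^(-0.70/2.5) = 10^-0.280 = 0.5248.

0.525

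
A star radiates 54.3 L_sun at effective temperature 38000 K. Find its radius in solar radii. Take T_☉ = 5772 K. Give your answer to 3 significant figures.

R/R_☉ = √(L/L_☉) / (T/T_☉)² = √(54.3) / (6.584)²
       = 7.369 / 43.34 = 0.1700.

0.170 solar radii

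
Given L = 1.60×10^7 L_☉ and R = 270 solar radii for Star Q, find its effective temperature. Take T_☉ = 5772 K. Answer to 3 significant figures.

T/T_☉ = (L/L_☉)^(1/4) / (R/R_☉)^(1/2)
T = 5772 × (1.60×10^7)^(1/4) / √(270) = 5772 × 63.25 / 16.43 = 2.222×10^4 K.

2.22×10^4 K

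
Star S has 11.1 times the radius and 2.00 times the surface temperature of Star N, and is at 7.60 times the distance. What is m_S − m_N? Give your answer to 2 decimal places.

L_S/L_N = (11.1)²(2.00)⁴ = 1971.
F_S/F_N = (L_S/L_N)/(d_S/d_N)² = 1971/57.76 = 34.13.
m_S − m_N = −2.5 log₁₀(34.13) = -3.83.

-3.83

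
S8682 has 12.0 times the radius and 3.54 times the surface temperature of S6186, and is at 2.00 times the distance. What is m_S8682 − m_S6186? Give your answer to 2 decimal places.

-9.38

L_S8682/L_S6186 = (12.0)²(3.54)⁴ = 2.261×10^4.
F_S8682/F_S6186 = (L_S8682/L_S6186)/(d_S8682/d_S6186)² = 2.261×10^4/4.000 = 5653.
m_S8682 − m_S6186 = −2.5 log₁₀(5653) = -9.38.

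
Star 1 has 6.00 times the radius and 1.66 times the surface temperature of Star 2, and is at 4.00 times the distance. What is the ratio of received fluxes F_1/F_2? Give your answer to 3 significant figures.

17.1

L_1/L_2 = (R_1/R_2)²(T_1/T_2)⁴ = (6.00)² × (1.66)⁴ = 273.4.
F_1/F_2 = (L_1/L_2)/(d_1/d_2)² = 273.4 / (4.00)² = 17.08.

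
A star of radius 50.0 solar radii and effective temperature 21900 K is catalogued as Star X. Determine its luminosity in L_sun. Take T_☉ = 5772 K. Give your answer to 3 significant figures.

5.18×10^5 L_sun

L/L_☉ = (R/R_☉)² (T/T_☉)⁴ = (50.0)² × (21900/5772)⁴
       = 2500 × (3.794)⁴ = 2500 × 207.2 = 5.181×10^5.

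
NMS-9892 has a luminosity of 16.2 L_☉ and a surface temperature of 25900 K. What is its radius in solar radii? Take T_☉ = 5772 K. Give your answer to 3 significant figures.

0.200 solar radii

R/R_☉ = √(L/L_☉) / (T/T_☉)² = √(16.2) / (4.487)²
       = 4.025 / 20.13 = 0.1999.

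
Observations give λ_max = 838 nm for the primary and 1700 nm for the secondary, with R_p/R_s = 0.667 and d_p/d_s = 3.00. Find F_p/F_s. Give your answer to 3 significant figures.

0.837

Wien's law: T_p/T_s = λ_s/λ_p = 1700/838 = 2.029.
L_p/L_s = (R_p/R_s)²(T_p/T_s)⁴ = (0.667)²(2.029)⁴ = 7.535.
F_p/F_s = (L_p/L_s)/(d_p/d_s)² = 7.535/(3.00)² = 0.8372.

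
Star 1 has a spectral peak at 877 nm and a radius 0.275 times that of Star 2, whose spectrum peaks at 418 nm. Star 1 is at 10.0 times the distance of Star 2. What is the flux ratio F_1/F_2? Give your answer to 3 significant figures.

3.90×10^-5

Wien's law: T_1/T_2 = λ_2/λ_1 = 418/877 = 0.4766.
L_1/L_2 = (R_1/R_2)²(T_1/T_2)⁴ = (0.275)²(0.4766)⁴ = 0.003903.
F_1/F_2 = (L_1/L_2)/(d_1/d_2)² = 0.003903/(10.0)² = 3.903×10^-5.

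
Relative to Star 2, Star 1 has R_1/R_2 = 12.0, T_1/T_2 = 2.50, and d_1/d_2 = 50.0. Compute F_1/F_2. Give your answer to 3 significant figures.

2.25

L_1/L_2 = (R_1/R_2)²(T_1/T_2)⁴ = (12.0)² × (2.50)⁴ = 5625.
F_1/F_2 = (L_1/L_2)/(d_1/d_2)² = 5625 / (50.0)² = 2.250.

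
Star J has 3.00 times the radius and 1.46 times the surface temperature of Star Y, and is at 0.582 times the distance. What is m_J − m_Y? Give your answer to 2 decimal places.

-5.20

L_J/L_Y = (3.00)²(1.46)⁴ = 40.89.
F_J/F_Y = (L_J/L_Y)/(d_J/d_Y)² = 40.89/0.3387 = 120.7.
m_J − m_Y = −2.5 log₁₀(120.7) = -5.20.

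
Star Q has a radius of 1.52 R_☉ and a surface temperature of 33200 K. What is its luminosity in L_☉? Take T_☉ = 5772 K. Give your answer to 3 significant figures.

L/L_☉ = (R/R_☉)² (T/T_☉)⁴ = (1.52)² × (33200/5772)⁴
       = 2.310 × (5.752)⁴ = 2.310 × 1095 = 2529.

2.53×10^3 L_☉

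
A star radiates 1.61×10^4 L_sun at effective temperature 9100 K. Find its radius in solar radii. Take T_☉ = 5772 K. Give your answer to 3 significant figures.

51.0 solar radii

R/R_☉ = √(L/L_☉) / (T/T_☉)² = √(1.61×10^4) / (1.577)²
       = 126.9 / 2.486 = 51.05.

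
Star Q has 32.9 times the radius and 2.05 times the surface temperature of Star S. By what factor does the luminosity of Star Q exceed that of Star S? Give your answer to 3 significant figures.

1.91×10^4

From the Stefan–Boltzmann law, L ∝ R²T⁴, so
L_Q/L_S = (R_Q/R_S)² (T_Q/T_S)⁴ = (32.9)² × (2.05)⁴ = 1082 × 17.66 = 1.912×10^4.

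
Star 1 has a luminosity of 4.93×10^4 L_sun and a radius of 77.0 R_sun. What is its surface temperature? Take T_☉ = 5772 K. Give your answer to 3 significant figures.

9.80×10^3 K

T/T_☉ = (L/L_☉)^(1/4) / (R/R_☉)^(1/2)
T = 5772 × (4.93×10^4)^(1/4) / √(77.0) = 5772 × 14.90 / 8.775 = 9802 K.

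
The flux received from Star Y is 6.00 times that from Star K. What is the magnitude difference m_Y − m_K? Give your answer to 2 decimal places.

-1.95

m_Y − m_K = −2.5 log₁₀(F_Y/F_K) = −2.5 log₁₀(6.00) = −2.5 × (0.778) = -1.945.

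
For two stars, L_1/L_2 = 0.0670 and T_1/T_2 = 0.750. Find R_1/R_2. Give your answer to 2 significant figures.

0.46

L ∝ R²T⁴ gives R ∝ √L / T², so
R_1/R_2 = √(0.0670) / (0.750)² = 0.2588 / 0.5625 = 0.4602.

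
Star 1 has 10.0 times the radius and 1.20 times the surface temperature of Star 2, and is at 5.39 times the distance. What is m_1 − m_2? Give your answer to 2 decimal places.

-2.13

L_1/L_2 = (10.0)²(1.20)⁴ = 207.4.
F_1/F_2 = (L_1/L_2)/(d_1/d_2)² = 207.4/29.05 = 7.138.
m_1 − m_2 = −2.5 log₁₀(7.138) = -2.13.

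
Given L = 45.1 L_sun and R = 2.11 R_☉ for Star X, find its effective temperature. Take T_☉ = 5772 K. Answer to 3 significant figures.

1.03×10^4 K

T/T_☉ = (L/L_☉)^(1/4) / (R/R_☉)^(1/2)
T = 5772 × (45.1)^(1/4) / √(2.11) = 5772 × 2.591 / 1.453 = 1.030×10^4 K.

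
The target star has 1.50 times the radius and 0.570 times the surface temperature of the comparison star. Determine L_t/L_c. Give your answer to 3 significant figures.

From the Stefan–Boltzmann law, L ∝ R²T⁴, so
L_t/L_c = (R_t/R_c)² (T_t/T_c)⁴ = (1.50)² × (0.570)⁴ = 2.250 × 0.1056 = 0.2375.

0.238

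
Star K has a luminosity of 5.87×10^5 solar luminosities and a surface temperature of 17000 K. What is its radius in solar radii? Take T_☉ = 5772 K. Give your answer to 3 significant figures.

88.3 solar radii

R/R_☉ = √(L/L_☉) / (T/T_☉)² = √(5.87×10^5) / (2.945)²
       = 766.2 / 8.675 = 88.32.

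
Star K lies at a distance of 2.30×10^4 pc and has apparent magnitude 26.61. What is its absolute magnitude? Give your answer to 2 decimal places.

9.80

M = m − 5 log₁₀(d/10 pc) = 26.61 − 5 log₁₀(2.30×10^4/10)
  = 26.61 − 5 × 3.362 = 26.61 − 16.81 = 9.80.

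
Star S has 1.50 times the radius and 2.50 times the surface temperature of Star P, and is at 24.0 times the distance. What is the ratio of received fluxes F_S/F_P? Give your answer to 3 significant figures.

0.153

L_S/L_P = (R_S/R_P)²(T_S/T_P)⁴ = (1.50)² × (2.50)⁴ = 87.89.
F_S/F_P = (L_S/L_P)/(d_S/d_P)² = 87.89 / (24.0)² = 0.1526.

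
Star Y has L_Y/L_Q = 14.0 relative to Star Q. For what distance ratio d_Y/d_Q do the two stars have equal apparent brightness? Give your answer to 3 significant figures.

Equal flux requires L_Y/d_Y² = L_Q/d_Q², so d_Y/d_Q = √(L_Y/L_Q)
= √(14.0) = 3.742.

3.74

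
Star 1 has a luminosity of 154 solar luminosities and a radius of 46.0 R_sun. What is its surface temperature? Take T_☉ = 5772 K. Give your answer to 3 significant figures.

3.00×10^3 K

T/T_☉ = (L/L_☉)^(1/4) / (R/R_☉)^(1/2)
T = 5772 × (154)^(1/4) / √(46.0) = 5772 × 3.523 / 6.782 = 2998 K.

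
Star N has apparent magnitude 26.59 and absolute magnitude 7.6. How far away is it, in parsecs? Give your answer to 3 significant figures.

6.28×10^4 pc

m − M = 5 log₁₀(d/10 pc)
26.59 − (7.6) = 18.99 = 5 log₁₀(d/10)
d = 10 × 10^(18.99/5) = 10 × 10^3.798 = 6.281×10^4 pc.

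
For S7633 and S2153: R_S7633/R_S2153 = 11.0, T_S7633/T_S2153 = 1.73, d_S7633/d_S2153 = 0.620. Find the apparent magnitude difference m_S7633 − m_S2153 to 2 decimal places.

-8.63

L_S7633/L_S2153 = (11.0)²(1.73)⁴ = 1084.
F_S7633/F_S2153 = (L_S7633/L_S2153)/(d_S7633/d_S2153)² = 1084/0.3844 = 2820.
m_S7633 − m_S2153 = −2.5 log₁₀(2820) = -8.63.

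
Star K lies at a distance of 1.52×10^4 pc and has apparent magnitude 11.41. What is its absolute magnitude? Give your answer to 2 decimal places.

-4.50

M = m − 5 log₁₀(d/10 pc) = 11.41 − 5 log₁₀(1.52×10^4/10)
  = 11.41 − 5 × 3.182 = 11.41 − 15.91 = -4.50.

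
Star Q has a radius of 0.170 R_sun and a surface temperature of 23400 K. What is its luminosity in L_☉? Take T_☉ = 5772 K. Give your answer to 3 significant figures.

L/L_☉ = (R/R_☉)² (T/T_☉)⁴ = (0.170)² × (23400/5772)⁴
       = 0.02890 × (4.054)⁴ = 0.02890 × 270.1 = 7.806.

7.81 L_☉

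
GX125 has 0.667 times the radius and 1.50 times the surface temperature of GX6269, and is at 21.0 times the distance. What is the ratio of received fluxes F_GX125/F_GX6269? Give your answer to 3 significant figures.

L_GX125/L_GX6269 = (R_GX125/R_GX6269)²(T_GX125/T_GX6269)⁴ = (0.667)² × (1.50)⁴ = 2.252.
F_GX125/F_GX6269 = (L_GX125/L_GX6269)/(d_GX125/d_GX6269)² = 2.252 / (21.0)² = 0.005107.

0.00511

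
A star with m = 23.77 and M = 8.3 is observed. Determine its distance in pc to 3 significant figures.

1.24×10^4 pc

m − M = 5 log₁₀(d/10 pc)
23.77 − (8.3) = 15.47 = 5 log₁₀(d/10)
d = 10 × 10^(15.47/5) = 10 × 10^3.094 = 1.242×10^4 pc.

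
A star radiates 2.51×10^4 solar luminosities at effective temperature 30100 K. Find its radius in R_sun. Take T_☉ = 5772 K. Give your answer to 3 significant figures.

5.83 R_sun

R/R_☉ = √(L/L_☉) / (T/T_☉)² = √(2.51×10^4) / (5.215)²
       = 158.4 / 27.19 = 5.826.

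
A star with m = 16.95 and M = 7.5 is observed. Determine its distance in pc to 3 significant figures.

776 pc

m − M = 5 log₁₀(d/10 pc)
16.95 − (7.5) = 9.45 = 5 log₁₀(d/10)
d = 10 × 10^(9.45/5) = 10 × 10^1.890 = 776.2 pc.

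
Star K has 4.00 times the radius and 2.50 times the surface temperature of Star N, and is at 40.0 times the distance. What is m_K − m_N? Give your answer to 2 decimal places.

1.02

L_K/L_N = (4.00)²(2.50)⁴ = 625.0.
F_K/F_N = (L_K/L_N)/(d_K/d_N)² = 625.0/1600 = 0.3906.
m_K − m_N = −2.5 log₁₀(0.3906) = 1.02.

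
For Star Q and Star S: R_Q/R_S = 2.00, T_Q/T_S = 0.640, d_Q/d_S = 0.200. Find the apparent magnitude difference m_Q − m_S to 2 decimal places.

L_Q/L_S = (2.00)²(0.640)⁴ = 0.6711.
F_Q/F_S = (L_Q/L_S)/(d_Q/d_S)² = 0.6711/0.04000 = 16.78.
m_Q − m_S = −2.5 log₁₀(16.78) = -3.06.

-3.06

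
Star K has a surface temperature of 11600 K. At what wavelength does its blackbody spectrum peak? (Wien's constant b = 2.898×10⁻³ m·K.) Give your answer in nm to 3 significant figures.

250 nm

λ_max = b/T = 2.898×10⁻³ / 11600 = 2.50×10^-7 m = 249.8 nm.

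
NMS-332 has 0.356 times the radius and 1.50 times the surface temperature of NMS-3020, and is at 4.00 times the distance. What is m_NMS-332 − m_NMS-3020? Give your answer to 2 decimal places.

3.49

L_NMS-332/L_NMS-3020 = (0.356)²(1.50)⁴ = 0.6416.
F_NMS-332/F_NMS-3020 = (L_NMS-332/L_NMS-3020)/(d_NMS-332/d_NMS-3020)² = 0.6416/16.00 = 0.04010.
m_NMS-332 − m_NMS-3020 = −2.5 log₁₀(0.04010) = 3.49.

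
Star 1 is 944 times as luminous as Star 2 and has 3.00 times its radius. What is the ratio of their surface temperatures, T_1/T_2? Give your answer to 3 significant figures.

L ∝ R²T⁴ gives T ∝ (L/R²)^(1/4), so
T_1/T_2 = (944 / 3.00²)^(1/4) = (104.9)^(1/4) = 3.200.

3.20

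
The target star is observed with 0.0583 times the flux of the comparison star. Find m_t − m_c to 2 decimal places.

3.09

m_t − m_c = −2.5 log₁₀(F_t/F_c) = −2.5 log₁₀(0.0583) = −2.5 × (-1.234) = 3.086.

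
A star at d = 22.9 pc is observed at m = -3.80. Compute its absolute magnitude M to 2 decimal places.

-5.60

M = m − 5 log₁₀(d/10 pc) = -3.80 − 5 log₁₀(22.9/10)
  = -3.80 − 5 × 0.360 = -3.80 − 1.80 = -5.60.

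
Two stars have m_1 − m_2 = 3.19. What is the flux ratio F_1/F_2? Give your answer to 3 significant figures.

F_1/F_2 = 10^(−(m_1 − m_2)/2.5) = 10^(-3.19/2.5) = 10^-1.276 = 0.05297.

0.0530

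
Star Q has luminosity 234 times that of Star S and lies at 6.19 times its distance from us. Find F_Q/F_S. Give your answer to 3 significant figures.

6.11

F = L/(4πd²), so F_Q/F_S = (L_Q/L_S) / (d_Q/d_S)²
= 234 / (6.19)² = 234 / 38.32 = 6.107.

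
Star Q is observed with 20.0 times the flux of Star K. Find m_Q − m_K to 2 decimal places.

m_Q − m_K = −2.5 log₁₀(F_Q/F_K) = −2.5 log₁₀(20.0) = −2.5 × (1.301) = -3.253.

-3.25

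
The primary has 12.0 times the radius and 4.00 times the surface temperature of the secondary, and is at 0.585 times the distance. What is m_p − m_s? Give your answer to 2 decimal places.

L_p/L_s = (12.0)²(4.00)⁴ = 3.686×10^4.
F_p/F_s = (L_p/L_s)/(d_p/d_s)² = 3.686×10^4/0.3422 = 1.077×10^5.
m_p − m_s = −2.5 log₁₀(1.077×10^5) = -12.58.

-12.58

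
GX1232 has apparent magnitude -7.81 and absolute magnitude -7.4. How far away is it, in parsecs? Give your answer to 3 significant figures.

8.28 pc

m − M = 5 log₁₀(d/10 pc)
-7.81 − (-7.4) = -0.41 = 5 log₁₀(d/10)
d = 10 × 10^(-0.41/5) = 10 × 10^-0.082 = 8.279 pc.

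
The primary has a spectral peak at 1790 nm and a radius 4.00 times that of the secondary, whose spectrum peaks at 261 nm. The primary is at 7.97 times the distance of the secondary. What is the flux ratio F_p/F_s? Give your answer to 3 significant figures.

Wien's law: T_p/T_s = λ_s/λ_p = 261/1790 = 0.1458.
L_p/L_s = (R_p/R_s)²(T_p/T_s)⁴ = (4.00)²(0.1458)⁴ = 0.007232.
F_p/F_s = (L_p/L_s)/(d_p/d_s)² = 0.007232/(7.97)² = 1.139×10^-4.

1.14×10^-4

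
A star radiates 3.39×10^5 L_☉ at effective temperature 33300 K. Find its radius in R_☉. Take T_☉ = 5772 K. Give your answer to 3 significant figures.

17.5 R_☉

R/R_☉ = √(L/L_☉) / (T/T_☉)² = √(3.39×10^5) / (5.769)²
       = 582.2 / 33.28 = 17.49.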